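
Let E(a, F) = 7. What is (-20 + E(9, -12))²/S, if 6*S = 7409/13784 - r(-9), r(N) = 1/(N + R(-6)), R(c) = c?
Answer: 209654640/124919 ≈ 1678.3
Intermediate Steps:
r(N) = 1/(-6 + N) (r(N) = 1/(N - 6) = 1/(-6 + N))
S = 124919/1240560 (S = (7409/13784 - 1/(-6 - 9))/6 = (7409*(1/13784) - 1/(-15))/6 = (7409/13784 - 1*(-1/15))/6 = (7409/13784 + 1/15)/6 = (⅙)*(124919/206760) = 124919/1240560 ≈ 0.10070)
(-20 + E(9, -12))²/S = (-20 + 7)²/(124919/1240560) = (-13)²*(1240560/124919) = 169*(1240560/124919) = 209654640/124919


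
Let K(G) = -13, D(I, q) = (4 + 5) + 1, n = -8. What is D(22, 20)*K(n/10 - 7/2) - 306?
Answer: -436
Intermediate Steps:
D(I, q) = 10 (D(I, q) = 9 + 1 = 10)
D(22, 20)*K(n/10 - 7/2) - 306 = 10*(-13) - 306 = -130 - 306 = -436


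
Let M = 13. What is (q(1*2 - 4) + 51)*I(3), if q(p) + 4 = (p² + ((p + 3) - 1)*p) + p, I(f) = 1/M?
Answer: 49/13 ≈ 3.7692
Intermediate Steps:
I(f) = 1/13
q(p) = -4 + p + p² + p*(2 + p) (q(p) = -4 + ((p² + ((p + 3) - 1)*p) + p) = -4 + ((p² + ((3 + p) - 1)*p) + p) = -4 + ((p² + (2 + p)*p) + p) = -4 + ((p² + p*(2 + p)) + p) = -4 + (p + p² + p*(2 + p)) = -4 + p + p² + p*(2 + p))
(q(1*2 - 4) + 51)*I(3) = ((-4 + 2*(1*2 - 4)² + 3*(1*2 - 4)) + 51)*(1/13) = ((-4 + 2*(2 - 4)² + 3*(2 - 4)) + 51)*(1/13) = ((-4 + 2*(-2)² + 3*(-2)) + 51)*(1/13) = ((-4 + 2*4 - 6) + 51)*(1/13) = ((-4 + 8 - 6) + 51)*(1/13) = (-2 + 51)*(1/13) = 49*(1/13) = 49/13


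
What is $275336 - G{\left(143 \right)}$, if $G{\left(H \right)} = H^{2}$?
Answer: $254887$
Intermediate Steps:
$275336 - G{\left(143 \right)} = 275336 - 143^{2} = 275336 - 20449 = 254887$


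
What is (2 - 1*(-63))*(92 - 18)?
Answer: 4810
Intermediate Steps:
(2 - 1*(-63))*(92 - 18) = (2 + 63)*74 = 65*74 = 4810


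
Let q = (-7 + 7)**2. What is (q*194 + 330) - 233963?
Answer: -233633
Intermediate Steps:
q = 0 (q = 0**2 = 0)
(q*194 + 330) - 233963 = (0*194 + 330) - 233963 = (0 + 330) - 233963 = 330 - 233963 = -233633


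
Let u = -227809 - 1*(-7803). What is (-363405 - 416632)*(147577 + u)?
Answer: 56497299873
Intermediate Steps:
u = -220006 (u = -227809 + 7803 = -220006)
(-363405 - 416632)*(147577 + u) = (-363405 - 416632)*(147577 - 220006) = -780037*(-72429) = 56497299873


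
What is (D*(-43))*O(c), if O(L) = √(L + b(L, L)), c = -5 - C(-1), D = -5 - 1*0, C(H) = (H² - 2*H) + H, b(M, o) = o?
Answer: 215*I*√14 ≈ 804.46*I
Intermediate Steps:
C(H) = H² - H
D = -5 (D = -5 + 0 = -5)
c = -7 (c = -5 - (-1)*(-1 - 1) = -5 - (-1)*(-2) = -5 - 1*2 = -5 - 2 = -7)
O(L) = √2*√L (O(L) = √(L + L) = √(2*L) = √2*√L)
(D*(-43))*O(c) = (-5*(-43))*(√2*√(-7)) = 215*(√2*(I*√7)) = 215*(I*√14) = 215*I*√14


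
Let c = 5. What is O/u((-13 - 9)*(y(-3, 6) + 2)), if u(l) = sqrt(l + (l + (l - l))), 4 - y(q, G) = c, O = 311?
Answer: -311*I*sqrt(11)/22 ≈ -46.885*I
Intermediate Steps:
y(q, G) = -1 (y(q, G) = 4 - 1*5 = 4 - 5 = -1)
u(l) = sqrt(2)*sqrt(l) (u(l) = sqrt(l + (l + 0)) = sqrt(l + l) = sqrt(2*l) = sqrt(2)*sqrt(l))
O/u((-13 - 9)*(y(-3, 6) + 2)) = 311/((sqrt(2)*sqrt((-13 - 9)*(-1 + 2)))) = 311/((sqrt(2)*sqrt(-22*1))) = 311/((sqrt(2)*sqrt(-22))) = 311/((sqrt(2)*(I*sqrt(22)))) = 311/((2*I*sqrt(11))) = 311*(-I*sqrt(11)/22) = -311*I*sqrt(11)/22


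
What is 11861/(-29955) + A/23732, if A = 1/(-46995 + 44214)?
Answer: -260936838589/658996939620 ≈ -0.39596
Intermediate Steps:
A = -1/2781 (A = 1/(-2781) = -1/2781 ≈ -0.00035958)
11861/(-29955) + A/23732 = 11861/(-29955) - 1/2781/23732 = 11861*(-1/29955) - 1/2781*1/23732 = -11861/29955 - 1/65998692 = -260936838589/658996939620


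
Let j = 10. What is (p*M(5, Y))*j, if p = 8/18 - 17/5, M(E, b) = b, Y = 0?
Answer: 0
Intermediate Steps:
p = -133/45 (p = 8*(1/18) - 17*⅕ = 4/9 - 17/5 = -133/45 ≈ -2.9556)
(p*M(5, Y))*j = -133/45*0*10 = 0*10 = 0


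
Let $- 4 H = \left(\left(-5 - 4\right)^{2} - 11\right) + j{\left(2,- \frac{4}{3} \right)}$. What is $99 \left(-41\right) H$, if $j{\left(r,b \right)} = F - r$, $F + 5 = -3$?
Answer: $60885$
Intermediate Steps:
$F = -8$ ($F = -5 - 3 = -8$)
$j{\left(r,b \right)} = -8 - r$
$H = -15$ ($H = - \frac{\left(\left(-5 - 4\right)^{2} - 11\right) - 10}{4} = - \frac{\left(\left(-9\right)^{2} - 11\right) - 10}{4} = - \frac{\left(81 - 11\right) - 10}{4} = - \frac{70 - 10}{4} = \left(- \frac{1}{4}\right) 60 = -15$)
$99 \left(-41\right) H = 99 \left(-41\right) \left(-15\right) = \left(-4059\right) \left(-15\right) = 60885$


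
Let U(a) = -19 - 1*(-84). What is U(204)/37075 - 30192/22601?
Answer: -223579867/167586415 ≈ -1.3341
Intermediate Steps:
U(a) = 65 (U(a) = -19 + 84 = 65)
U(204)/37075 - 30192/22601 = 65/37075 - 30192/22601 = 65*(1/37075) - 30192*1/22601 = 13/7415 - 30192/22601 = -223579867/167586415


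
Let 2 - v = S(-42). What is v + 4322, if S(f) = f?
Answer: 4366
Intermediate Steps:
v = 44 (v = 2 - 1*(-42) = 2 + 42 = 44)
v + 4322 = 44 + 4322 = 4366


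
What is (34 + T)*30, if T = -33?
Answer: 30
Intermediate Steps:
(34 + T)*30 = (34 - 33)*30 = 1*30 = 30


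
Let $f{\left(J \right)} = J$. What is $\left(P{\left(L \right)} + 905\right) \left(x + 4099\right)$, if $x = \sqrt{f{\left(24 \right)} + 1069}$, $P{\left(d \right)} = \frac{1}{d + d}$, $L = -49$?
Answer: $\frac{363536211}{98} + \frac{88689 \sqrt{1093}}{98} \approx 3.7395 \cdot 10^{6}$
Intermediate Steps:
$P{\left(d \right)} = \frac{1}{2 d}$
$x = \sqrt{1093}$ ($x = \sqrt{24 + 1069} = \sqrt{1093} \approx 33.061$)
$\left(P{\left(L \right)} + 905\right) \left(x + 4099\right) = \left(\frac{1}{2 \left(-49\right)} + 905\right) \left(\sqrt{1093} + 4099\right) = \left(\frac{1}{2} \left(- \frac{1}{49}\right) + 905\right) \left(4099 + \sqrt{1093}\right) = \left(- \frac{1}{98} + 905\right) \left(4099 + \sqrt{1093}\right) = \frac{88689 \left(4099 + \sqrt{1093}\right)}{98} = \frac{363536211}{98} + \frac{88689 \sqrt{1093}}{98}$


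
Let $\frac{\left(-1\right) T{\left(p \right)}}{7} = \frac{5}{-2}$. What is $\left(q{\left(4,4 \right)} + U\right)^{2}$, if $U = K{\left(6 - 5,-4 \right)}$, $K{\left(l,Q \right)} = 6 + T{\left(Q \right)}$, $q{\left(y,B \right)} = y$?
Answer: $\frac{3025}{4} \approx 756.25$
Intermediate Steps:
$T{\left(p \right)} = \frac{35}{2}$ ($T{\left(p \right)} = - 7 \frac{5}{-2} = - 7 \cdot 5 \left(- \frac{1}{2}\right) = \left(-7\right) \left(- \frac{5}{2}\right) = \frac{35}{2}$)
$K{\left(l,Q \right)} = \frac{47}{2}$ ($K{\left(l,Q \right)} = 6 + \frac{35}{2} = \frac{47}{2}$)
$U = \frac{47}{2} \approx 23.5$
$\left(q{\left(4,4 \right)} + U\right)^{2} = \left(4 + \frac{47}{2}\right)^{2} = \left(\frac{55}{2}\right)^{2} = \frac{3025}{4}$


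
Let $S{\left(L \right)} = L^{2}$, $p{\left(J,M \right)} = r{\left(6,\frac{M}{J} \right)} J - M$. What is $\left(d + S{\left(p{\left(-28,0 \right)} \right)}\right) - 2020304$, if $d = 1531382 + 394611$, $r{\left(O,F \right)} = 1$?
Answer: $-93527$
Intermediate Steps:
$p{\left(J,M \right)} = J - M$ ($p{\left(J,M \right)} = 1 J - M = J - M$)
$d = 1925993$
$\left(d + S{\left(p{\left(-28,0 \right)} \right)}\right) - 2020304 = \left(1925993 + \left(-28 - 0\right)^{2}\right) - 2020304 = \left(1925993 + \left(-28 + 0\right)^{2}\right) - 2020304 = \left(1925993 + \left(-28\right)^{2}\right) - 2020304 = \left(1925993 + 784\right) - 2020304 = 1926777 - 2020304 = -93527$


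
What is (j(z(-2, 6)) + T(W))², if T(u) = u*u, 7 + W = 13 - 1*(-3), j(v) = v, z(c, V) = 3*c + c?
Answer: 5329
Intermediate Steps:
z(c, V) = 4*c
W = 9 (W = -7 + (13 - 1*(-3)) = -7 + (13 + 3) = -7 + 16 = 9)
T(u) = u²
(j(z(-2, 6)) + T(W))² = (4*(-2) + 9²)² = (-8 + 81)² = 73² = 5329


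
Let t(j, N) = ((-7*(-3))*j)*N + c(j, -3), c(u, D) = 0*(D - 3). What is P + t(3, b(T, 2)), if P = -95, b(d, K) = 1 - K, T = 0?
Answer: -158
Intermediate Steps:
c(u, D) = 0 (c(u, D) = 0*(-3 + D) = 0)
t(j, N) = 21*N*j (t(j, N) = ((-7*(-3))*j)*N + 0 = (21*j)*N + 0 = 21*N*j + 0 = 21*N*j)
P + t(3, b(T, 2)) = -95 + 21*(1 - 1*2)*3 = -95 + 21*(1 - 2)*3 = -95 + 21*(-1)*3 = -95 - 63 = -158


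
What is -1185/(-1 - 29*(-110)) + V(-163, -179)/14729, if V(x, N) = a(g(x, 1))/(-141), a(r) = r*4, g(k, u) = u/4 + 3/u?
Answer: -63103498/169817439 ≈ -0.37160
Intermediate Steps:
g(k, u) = 3/u + u/4 (g(k, u) = u*(¼) + 3/u = u/4 + 3/u = 3/u + u/4)
a(r) = 4*r
V(x, N) = -13/141 (V(x, N) = (4*(3/1 + (¼)*1))/(-141) = (4*(3*1 + ¼))*(-1/141) = (4*(3 + ¼))*(-1/141) = (4*(13/4))*(-1/141) = 13*(-1/141) = -13/141)
-1185/(-1 - 29*(-110)) + V(-163, -179)/14729 = -1185/(-1 - 29*(-110)) - 13/141/14729 = -1185/(-1 + 3190) - 13/141*1/14729 = -1185/3189 - 1/159753 = -1185*1/3189 - 1/159753 = -395/1063 - 1/159753 = -63103498/169817439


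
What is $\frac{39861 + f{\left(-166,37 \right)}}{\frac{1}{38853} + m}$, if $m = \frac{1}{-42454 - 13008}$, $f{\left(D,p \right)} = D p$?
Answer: $\frac{72659895834834}{16609} \approx 4.3747 \cdot 10^{9}$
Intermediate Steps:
$m = - \frac{1}{55462}$ ($m = \frac{1}{-55462} = - \frac{1}{55462} \approx -1.803 \cdot 10^{-5}$)
$\frac{39861 + f{\left(-166,37 \right)}}{\frac{1}{38853} + m} = \frac{39861 - 6142}{\frac{1}{38853} - \frac{1}{55462}} = \frac{33719}{\frac{16609}{2154865086}} = 33719 \cdot \frac{2154865086}{16609} = \frac{72659895834834}{16609}$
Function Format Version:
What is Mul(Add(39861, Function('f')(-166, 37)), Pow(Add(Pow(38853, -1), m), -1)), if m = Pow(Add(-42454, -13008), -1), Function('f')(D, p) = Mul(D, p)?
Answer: Rational(72659895834834, 16609) ≈ 4.3747e+9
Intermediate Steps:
m = Rational(-1, 55462) (m = Pow(-55462, -1) = Rational(-1, 55462) ≈ -1.8030e-5)
Mul(Add(39861, Function('f')(-166, 37)), Pow(Add(Pow(38853, -1), m), -1)) = Mul(Add(39861, Mul(-166, 37)), Pow(Add(Pow(38853, -1), Rational(-1, 55462)), -1)) = Mul(Add(39861, -6142), Pow(Add(Rational(1, 38853), Rational(-1, 55462)), -1)) = Mul(33719, Pow(Rational(16609, 2154865086), -1)) = Mul(33719, Rational(2154865086, 16609)) = Rational(72659895834834, 16609)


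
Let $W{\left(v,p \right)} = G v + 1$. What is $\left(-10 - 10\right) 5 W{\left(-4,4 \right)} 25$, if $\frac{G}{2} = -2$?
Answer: $-42500$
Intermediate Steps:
$G = -4$ ($G = 2 \left(-2\right) = -4$)
$W{\left(v,p \right)} = 1 - 4 v$ ($W{\left(v,p \right)} = - 4 v + 1 = 1 - 4 v$)
$\left(-10 - 10\right) 5 W{\left(-4,4 \right)} 25 = \left(-10 - 10\right) 5 \left(1 - -16\right) 25 = \left(-10 - 10\right) 5 \left(1 + 16\right) 25 = - 20 \cdot 5 \cdot 17 \cdot 25 = \left(-20\right) 85 \cdot 25 = \left(-1700\right) 25 = -42500$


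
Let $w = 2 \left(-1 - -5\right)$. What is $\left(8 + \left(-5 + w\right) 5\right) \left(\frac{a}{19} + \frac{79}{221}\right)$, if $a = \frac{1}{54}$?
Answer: $\frac{1869325}{226746} \approx 8.2441$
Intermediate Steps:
$a = \frac{1}{54} \approx 0.018519$
$w = 8$ ($w = 2 \left(-1 + 5\right) = 2 \cdot 4 = 8$)
$\left(8 + \left(-5 + w\right) 5\right) \left(\frac{a}{19} + \frac{79}{221}\right) = \left(8 + \left(-5 + 8\right) 5\right) \left(\frac{1}{54 \cdot 19} + \frac{79}{221}\right) = \left(8 + 3 \cdot 5\right) \left(\frac{1}{54} \cdot \frac{1}{19} + 79 \cdot \frac{1}{221}\right) = \left(8 + 15\right) \left(\frac{1}{1026} + \frac{79}{221}\right) = 23 \cdot \frac{81275}{226746} = \frac{1869325}{226746}$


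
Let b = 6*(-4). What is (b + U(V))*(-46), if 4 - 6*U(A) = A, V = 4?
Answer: 1104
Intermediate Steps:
b = -24
U(A) = ⅔ - A/6
(b + U(V))*(-46) = (-24 + (⅔ - ⅙*4))*(-46) = (-24 + (⅔ - ⅔))*(-46) = (-24 + 0)*(-46) = -24*(-46) = 1104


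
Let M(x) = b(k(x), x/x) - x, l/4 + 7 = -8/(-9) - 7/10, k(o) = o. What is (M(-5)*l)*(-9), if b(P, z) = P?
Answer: 0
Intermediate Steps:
l = -1226/45 (l = -28 + 4*(-8/(-9) - 7/10) = -28 + 4*(-8*(-⅑) - 7*⅒) = -28 + 4*(8/9 - 7/10) = -28 + 4*(17/90) = -28 + 34/45 = -1226/45 ≈ -27.244)
M(x) = 0 (M(x) = x - x = 0)
(M(-5)*l)*(-9) = (0*(-1226/45))*(-9) = 0*(-9) = 0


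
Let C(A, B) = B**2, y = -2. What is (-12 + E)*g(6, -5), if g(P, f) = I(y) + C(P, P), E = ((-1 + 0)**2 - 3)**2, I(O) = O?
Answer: -272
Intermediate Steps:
E = 4 (E = ((-1)**2 - 3)**2 = (1 - 3)**2 = (-2)**2 = 4)
g(P, f) = -2 + P**2
(-12 + E)*g(6, -5) = (-12 + 4)*(-2 + 6**2) = -8*(-2 + 36) = -8*34 = -272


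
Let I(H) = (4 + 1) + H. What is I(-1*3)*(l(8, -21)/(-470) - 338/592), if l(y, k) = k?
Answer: -36607/34780 ≈ -1.0525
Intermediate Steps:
I(H) = 5 + H
I(-1*3)*(l(8, -21)/(-470) - 338/592) = (5 - 1*3)*(-21/(-470) - 338/592) = (5 - 3)*(-21*(-1/470) - 338*1/592) = 2*(21/470 - 169/296) = 2*(-36607/69560) = -36607/34780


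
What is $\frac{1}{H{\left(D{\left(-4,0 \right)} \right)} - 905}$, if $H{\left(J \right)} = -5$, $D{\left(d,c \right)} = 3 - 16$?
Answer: $- \frac{1}{910} \approx -0.0010989$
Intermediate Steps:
$D{\left(d,c \right)} = -13$ ($D{\left(d,c \right)} = 3 - 16 = -13$)
$\frac{1}{H{\left(D{\left(-4,0 \right)} \right)} - 905} = \frac{1}{-5 - 905} = \frac{1}{-910} = - \frac{1}{910}$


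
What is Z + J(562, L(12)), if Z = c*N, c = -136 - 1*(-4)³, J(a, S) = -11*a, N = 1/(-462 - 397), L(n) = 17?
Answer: -5310266/859 ≈ -6181.9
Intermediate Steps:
N = -1/859 (N = 1/(-859) = -1/859 ≈ -0.0011641)
c = -72 (c = -136 - 1*(-64) = -136 + 64 = -72)
Z = 72/859 (Z = -72*(-1/859) = 72/859 ≈ 0.083818)
Z + J(562, L(12)) = 72/859 - 11*562 = 72/859 - 6182 = -5310266/859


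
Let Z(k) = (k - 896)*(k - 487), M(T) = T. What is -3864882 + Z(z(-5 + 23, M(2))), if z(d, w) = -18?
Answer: -3403312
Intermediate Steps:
Z(k) = (-896 + k)*(-487 + k)
-3864882 + Z(z(-5 + 23, M(2))) = -3864882 + (436352 + (-18)² - 1383*(-18)) = -3864882 + (436352 + 324 + 24894) = -3864882 + 461570 = -3403312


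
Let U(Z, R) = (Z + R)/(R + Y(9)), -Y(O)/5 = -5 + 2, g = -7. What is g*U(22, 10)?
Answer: -224/25 ≈ -8.9600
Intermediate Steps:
Y(O) = 15 (Y(O) = -5*(-5 + 2) = -5*(-3) = 15)
U(Z, R) = (R + Z)/(15 + R) (U(Z, R) = (Z + R)/(R + 15) = (R + Z)/(15 + R))
g*U(22, 10) = -7*(10 + 22)/(15 + 10) = -7*32/25 = -224/25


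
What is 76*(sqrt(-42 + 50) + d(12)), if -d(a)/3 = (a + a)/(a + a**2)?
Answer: -456/13 + 152*sqrt(2) ≈ 179.88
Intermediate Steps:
d(a) = -6*a/(a + a**2) (d(a) = -3*(a + a)/(a + a**2) = -3*2*a/(a + a**2) = -6*a/(a + a**2))
76*(sqrt(-42 + 50) + d(12)) = 76*(sqrt(-42 + 50) - 6/(1 + 12)) = 76*(sqrt(8) - 6/13) = 76*(2*sqrt(2) - 6*1/13) = 76*(2*sqrt(2) - 6/13) = 76*(-6/13 + 2*sqrt(2)) = -456/13 + 152*sqrt(2)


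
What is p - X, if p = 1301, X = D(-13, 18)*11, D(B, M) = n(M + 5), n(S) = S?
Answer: 1048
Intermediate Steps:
D(B, M) = 5 + M (D(B, M) = M + 5 = 5 + M)
X = 253 (X = (5 + 18)*11 = 23*11 = 253)
p - X = 1301 - 1*253 = 1301 - 253 = 1048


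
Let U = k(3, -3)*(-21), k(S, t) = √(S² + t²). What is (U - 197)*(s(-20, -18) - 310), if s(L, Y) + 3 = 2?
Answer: 61267 + 19593*√2 ≈ 88976.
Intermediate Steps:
s(L, Y) = -1 (s(L, Y) = -3 + 2 = -1)
U = -63*√2 (U = √(3² + (-3)²)*(-21) = √(9 + 9)*(-21) = √18*(-21) = (3*√2)*(-21) = -63*√2 ≈ -89.095)
(U - 197)*(s(-20, -18) - 310) = (-63*√2 - 197)*(-1 - 310) = (-197 - 63*√2)*(-311) = 61267 + 19593*√2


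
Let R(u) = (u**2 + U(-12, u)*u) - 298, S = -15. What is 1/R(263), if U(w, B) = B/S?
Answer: 15/963896 ≈ 1.5562e-5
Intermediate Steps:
U(w, B) = -B/15 (U(w, B) = B/(-15) = B*(-1/15) = -B/15)
R(u) = -298 + 14*u**2/15 (R(u) = (u**2 + (-u/15)*u) - 298 = (u**2 - u**2/15) - 298 = 14*u**2/15 - 298 = -298 + 14*u**2/15)
1/R(263) = 1/(-298 + (14/15)*263**2) = 1/(-298 + (14/15)*69169) = 1/(-298 + 968366/15) = 1/(963896/15) = 15/963896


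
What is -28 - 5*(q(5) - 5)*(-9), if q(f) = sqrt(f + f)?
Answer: -253 + 45*sqrt(10) ≈ -110.70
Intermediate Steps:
q(f) = sqrt(2)*sqrt(f) (q(f) = sqrt(2*f) = sqrt(2)*sqrt(f))
-28 - 5*(q(5) - 5)*(-9) = -28 - 5*(sqrt(2)*sqrt(5) - 5)*(-9) = -28 - 5*(sqrt(10) - 5)*(-9) = -28 - 5*(-5 + sqrt(10))*(-9) = -28 + (25 - 5*sqrt(10))*(-9) = -28 + (-225 + 45*sqrt(10)) = -253 + 45*sqrt(10)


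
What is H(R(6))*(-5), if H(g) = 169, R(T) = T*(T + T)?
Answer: -845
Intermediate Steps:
R(T) = 2*T² (R(T) = T*(2*T) = 2*T²)
H(R(6))*(-5) = 169*(-5) = -845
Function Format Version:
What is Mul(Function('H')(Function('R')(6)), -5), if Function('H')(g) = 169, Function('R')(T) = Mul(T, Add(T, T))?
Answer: -845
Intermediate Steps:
Function('R')(T) = Mul(2, Pow(T, 2)) (Function('R')(T) = Mul(T, Mul(2, T)) = Mul(2, Pow(T, 2)))
Mul(Function('H')(Function('R')(6)), -5) = Mul(169, -5) = -845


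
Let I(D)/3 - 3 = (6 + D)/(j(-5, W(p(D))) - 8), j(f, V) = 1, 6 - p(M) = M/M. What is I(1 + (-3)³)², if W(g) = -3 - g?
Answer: 15129/49 ≈ 308.75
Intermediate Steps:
p(M) = 5 (p(M) = 6 - M/M = 6 - 1*1 = 6 - 1 = 5)
I(D) = 45/7 - 3*D/7 (I(D) = 9 + 3*((6 + D)/(1 - 8)) = 9 + 3*((6 + D)/(-7)) = 9 + 3*((6 + D)*(-⅐)) = 9 + 3*(-6/7 - D/7) = 9 + (-18/7 - 3*D/7) = 45/7 - 3*D/7)
I(1 + (-3)³)² = (45/7 - 3*(1 + (-3)³)/7)² = (45/7 - 3*(1 - 27)/7)² = (45/7 - 3/7*(-26))² = (45/7 + 78/7)² = (123/7)² = 15129/49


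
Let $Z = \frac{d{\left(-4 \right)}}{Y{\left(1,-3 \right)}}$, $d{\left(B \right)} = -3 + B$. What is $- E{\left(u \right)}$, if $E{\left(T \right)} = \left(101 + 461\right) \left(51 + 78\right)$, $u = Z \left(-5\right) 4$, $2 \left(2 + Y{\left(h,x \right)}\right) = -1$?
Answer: $-72498$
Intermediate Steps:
$Y{\left(h,x \right)} = - \frac{5}{2}$ ($Y{\left(h,x \right)} = -2 + \frac{1}{2} \left(-1\right) = -2 - \frac{1}{2} = - \frac{5}{2}$)
$Z = \frac{14}{5}$ ($Z = \frac{-3 - 4}{- \frac{5}{2}} = \left(-7\right) \left(- \frac{2}{5}\right) = \frac{14}{5} \approx 2.8$)
$u = -56$ ($u = \frac{14}{5} \left(-5\right) 4 = \left(-14\right) 4 = -56$)
$E{\left(T \right)} = 72498$ ($E{\left(T \right)} = 562 \cdot 129 = 72498$)
$- E{\left(u \right)} = \left(-1\right) 72498 = -72498$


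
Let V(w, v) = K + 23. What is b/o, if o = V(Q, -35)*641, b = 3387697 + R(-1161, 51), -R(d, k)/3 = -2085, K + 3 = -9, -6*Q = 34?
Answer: 3393952/7051 ≈ 481.34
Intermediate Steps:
Q = -17/3 (Q = -1/6*34 = -17/3 ≈ -5.6667)
K = -12 (K = -3 - 9 = -12)
R(d, k) = 6255 (R(d, k) = -3*(-2085) = 6255)
V(w, v) = 11 (V(w, v) = -12 + 23 = 11)
b = 3393952 (b = 3387697 + 6255 = 3393952)
o = 7051 (o = 11*641 = 7051)
b/o = 3393952/7051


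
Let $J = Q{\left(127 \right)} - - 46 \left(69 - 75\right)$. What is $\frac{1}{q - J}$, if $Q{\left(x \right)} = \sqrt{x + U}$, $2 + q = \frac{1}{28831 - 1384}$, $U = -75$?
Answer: $\frac{206414587113}{56518430823373} + \frac{1506675618 \sqrt{13}}{56518430823373} \approx 0.0037483$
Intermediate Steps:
$q = - \frac{54893}{27447}$ ($q = -2 + \frac{1}{28831 - 1384} = -2 + \frac{1}{27447} = - \frac{54893}{27447} \approx -2.0$)
$Q{\left(x \right)} = \sqrt{-75 + x}$ ($Q{\left(x \right)} = \sqrt{x - 75} = \sqrt{-75 + x}$)
$J = -276 + 2 \sqrt{13}$ ($J = \sqrt{-75 + 127} - - 46 \left(69 - 75\right) = \sqrt{52} - \left(-46\right) \left(-6\right) = 2 \sqrt{13} - 276 = -276 + 2 \sqrt{13} \approx -268.79$)
$\frac{1}{q - J} = \frac{1}{- \frac{54893}{27447} - \left(-276 + 2 \sqrt{13}\right)} = \frac{1}{- \frac{54893}{27447} + \left(276 - 2 \sqrt{13}\right)} = \frac{1}{\frac{7520479}{27447} - 2 \sqrt{13}}$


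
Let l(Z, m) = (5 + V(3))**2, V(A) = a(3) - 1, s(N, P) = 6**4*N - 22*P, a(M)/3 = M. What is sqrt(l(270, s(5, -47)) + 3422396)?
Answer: 3*sqrt(380285) ≈ 1850.0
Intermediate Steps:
a(M) = 3*M
s(N, P) = -22*P + 1296*N (s(N, P) = 1296*N - 22*P = -22*P + 1296*N)
V(A) = 8 (V(A) = 3*3 - 1 = 9 - 1 = 8)
l(Z, m) = 169 (l(Z, m) = (5 + 8)**2 = 13**2 = 169)
sqrt(l(270, s(5, -47)) + 3422396) = sqrt(169 + 3422396) = sqrt(3422565) = 3*sqrt(380285)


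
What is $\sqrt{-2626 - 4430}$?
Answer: $84 i \approx 84.0 i$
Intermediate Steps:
$\sqrt{-2626 - 4430} = \sqrt{-7056} = 84 i$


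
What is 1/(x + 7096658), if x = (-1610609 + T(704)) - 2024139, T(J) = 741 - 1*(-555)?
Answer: 1/3463206 ≈ 2.8875e-7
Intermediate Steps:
T(J) = 1296 (T(J) = 741 + 555 = 1296)
x = -3633452 (x = (-1610609 + 1296) - 2024139 = -1609313 - 2024139 = -3633452)
1/(x + 7096658) = 1/(-3633452 + 7096658) = 1/3463206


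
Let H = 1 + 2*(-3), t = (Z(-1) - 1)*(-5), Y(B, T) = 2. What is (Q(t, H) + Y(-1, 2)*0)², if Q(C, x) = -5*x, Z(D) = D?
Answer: 625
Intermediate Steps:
t = 10 (t = (-1 - 1)*(-5) = -2*(-5) = 10)
H = -5 (H = 1 - 6 = -5)
(Q(t, H) + Y(-1, 2)*0)² = (-5*(-5) + 2*0)² = (25 + 0)² = 25² = 625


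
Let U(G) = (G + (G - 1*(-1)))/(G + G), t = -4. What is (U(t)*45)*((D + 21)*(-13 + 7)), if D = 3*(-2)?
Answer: -14175/4 ≈ -3543.8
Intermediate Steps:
D = -6
U(G) = (1 + 2*G)/(2*G) (U(G) = (G + (G + 1))/((2*G)) = (G + (1 + G))*(1/(2*G)) = (1 + 2*G)*(1/(2*G)) = (1 + 2*G)/(2*G))
(U(t)*45)*((D + 21)*(-13 + 7)) = (((1/2 - 4)/(-4))*45)*((-6 + 21)*(-13 + 7)) = (-1/4*(-7/2)*45)*(15*(-6)) = ((7/8)*45)*(-90) = (315/8)*(-90) = -14175/4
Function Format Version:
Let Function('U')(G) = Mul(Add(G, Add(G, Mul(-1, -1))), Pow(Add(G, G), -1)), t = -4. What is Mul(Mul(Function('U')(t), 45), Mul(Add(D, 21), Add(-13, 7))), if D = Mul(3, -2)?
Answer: Rational(-14175, 4) ≈ -3543.8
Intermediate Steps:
D = -6
Function('U')(G) = Mul(Rational(1, 2), Pow(G, -1), Add(1, Mul(2, G))) (Function('U')(G) = Mul(Add(G, Add(G, 1)), Pow(Mul(2, G), -1)) = Mul(Add(G, Add(1, G)), Mul(Rational(1, 2), Pow(G, -1))) = Mul(Add(1, Mul(2, G)), Mul(Rational(1, 2), Pow(G, -1))) = Mul(Rational(1, 2), Pow(G, -1), Add(1, Mul(2, G))))
Mul(Mul(Function('U')(t), 45), Mul(Add(D, 21), Add(-13, 7))) = Mul(Mul(Mul(Pow(-4, -1), Add(Rational(1, 2), -4)), 45), Mul(Add(-6, 21), Add(-13, 7))) = Mul(Mul(Mul(Rational(-1, 4), Rational(-7, 2)), 45), Mul(15, -6)) = Mul(Mul(Rational(7, 8), 45), -90) = Mul(Rational(315, 8), -90) = Rational(-14175, 4)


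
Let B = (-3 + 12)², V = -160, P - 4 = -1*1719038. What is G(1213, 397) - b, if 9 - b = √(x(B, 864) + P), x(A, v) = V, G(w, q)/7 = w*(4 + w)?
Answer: 10333538 + I*√1719194 ≈ 1.0334e+7 + 1311.2*I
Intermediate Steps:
P = -1719034 (P = 4 - 1*1719038 = 4 - 1719038 = -1719034)
B = 81 (B = 9² = 81)
G(w, q) = 7*w*(4 + w) (G(w, q) = 7*(w*(4 + w)) = 7*w*(4 + w))
x(A, v) = -160
b = 9 - I*√1719194 (b = 9 - √(-160 - 1719034) = 9 - √(-1719194) = 9 - I*√1719194 ≈ 9.0 - 1311.2*I)
G(1213, 397) - b = 7*1213*(4 + 1213) - (9 - I*√1719194) = 7*1213*1217 + (-9 + I*√1719194) = 10333547 + (-9 + I*√1719194) = 10333538 + I*√1719194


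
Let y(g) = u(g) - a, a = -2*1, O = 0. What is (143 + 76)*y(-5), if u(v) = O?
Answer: 438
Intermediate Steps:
u(v) = 0
a = -2
y(g) = 2 (y(g) = 0 - 1*(-2) = 0 + 2 = 2)
(143 + 76)*y(-5) = (143 + 76)*2 = 219*2 = 438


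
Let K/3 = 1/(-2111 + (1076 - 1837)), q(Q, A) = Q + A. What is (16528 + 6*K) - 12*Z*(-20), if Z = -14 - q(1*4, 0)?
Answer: 17530679/1436 ≈ 12208.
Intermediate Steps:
q(Q, A) = A + Q
K = -3/2872 (K = 3/(-2111 + (1076 - 1837)) = 3/(-2111 - 761) = 3/(-2872) = 3*(-1/2872) = -3/2872 ≈ -0.0010446)
Z = -18 (Z = -14 - (0 + 1*4) = -14 - (0 + 4) = -14 - 1*4 = -14 - 4 = -18)
(16528 + 6*K) - 12*Z*(-20) = (16528 + 6*(-3/2872)) - 12*(-18)*(-20) = (16528 - 9/1436) + 216*(-20) = 23734199/1436 - 4320 = 17530679/1436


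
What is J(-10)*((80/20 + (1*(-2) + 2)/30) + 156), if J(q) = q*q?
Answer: 16000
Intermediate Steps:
J(q) = q²
J(-10)*((80/20 + (1*(-2) + 2)/30) + 156) = (-10)²*((80/20 + (1*(-2) + 2)/30) + 156) = 100*((80*(1/20) + (-2 + 2)*(1/30)) + 156) = 100*((4 + 0*(1/30)) + 156) = 100*((4 + 0) + 156) = 100*(4 + 156) = 100*160 = 16000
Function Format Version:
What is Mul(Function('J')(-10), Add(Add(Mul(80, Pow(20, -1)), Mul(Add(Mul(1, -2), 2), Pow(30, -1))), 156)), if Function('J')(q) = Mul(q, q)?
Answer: 16000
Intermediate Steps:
Function('J')(q) = Pow(q, 2)
Mul(Function('J')(-10), Add(Add(Mul(80, Pow(20, -1)), Mul(Add(Mul(1, -2), 2), Pow(30, -1))), 156)) = Mul(Pow(-10, 2), Add(Add(Mul(80, Pow(20, -1)), Mul(Add(Mul(1, -2), 2), Pow(30, -1))), 156)) = Mul(100, Add(Add(Mul(80, Rational(1, 20)), Mul(Add(-2, 2), Rational(1, 30))), 156)) = Mul(100, Add(Add(4, Mul(0, Rational(1, 30))), 156)) = Mul(100, Add(Add(4, 0), 156)) = Mul(100, Add(4, 156)) = Mul(100, 160) = 16000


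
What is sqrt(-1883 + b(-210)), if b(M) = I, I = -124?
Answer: 3*I*sqrt(223) ≈ 44.8*I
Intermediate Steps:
b(M) = -124
sqrt(-1883 + b(-210)) = sqrt(-1883 - 124) = sqrt(-2007) = 3*I*sqrt(223)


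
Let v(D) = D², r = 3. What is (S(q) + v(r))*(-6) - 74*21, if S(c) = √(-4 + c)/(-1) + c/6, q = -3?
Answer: -1605 + 6*I*√7 ≈ -1605.0 + 15.875*I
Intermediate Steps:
S(c) = -√(-4 + c) + c/6 (S(c) = √(-4 + c)*(-1) + c*(⅙) = -√(-4 + c) + c/6)
(S(q) + v(r))*(-6) - 74*21 = ((-√(-4 - 3) + (⅙)*(-3)) + 3²)*(-6) - 74*21 = ((-√(-7) - ½) + 9)*(-6) - 1554 = ((-I*√7 - ½) + 9)*(-6) - 1554 = ((-½ - I*√7) + 9)*(-6) - 1554 = (17/2 - I*√7)*(-6) - 1554 = (-51 + 6*I*√7) - 1554 = -1605 + 6*I*√7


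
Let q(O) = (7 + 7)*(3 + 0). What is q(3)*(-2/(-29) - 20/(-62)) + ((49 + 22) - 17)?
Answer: 63330/899 ≈ 70.445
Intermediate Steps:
q(O) = 42 (q(O) = 14*3 = 42)
q(3)*(-2/(-29) - 20/(-62)) + ((49 + 22) - 17) = 42*(-2/(-29) - 20/(-62)) + ((49 + 22) - 17) = 42*(-2*(-1/29) - 20*(-1/62)) + (71 - 17) = 42*(2/29 + 10/31) + 54 = 42*(352/899) + 54 = 14784/899 + 54 = 63330/899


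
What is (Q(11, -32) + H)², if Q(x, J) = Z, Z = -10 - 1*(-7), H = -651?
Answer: 427716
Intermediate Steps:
Z = -3 (Z = -10 + 7 = -3)
Q(x, J) = -3
(Q(11, -32) + H)² = (-3 - 651)² = (-654)² = 427716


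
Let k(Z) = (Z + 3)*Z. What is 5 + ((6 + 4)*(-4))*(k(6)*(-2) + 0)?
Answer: 4325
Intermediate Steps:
k(Z) = Z*(3 + Z) (k(Z) = (3 + Z)*Z = Z*(3 + Z))
5 + ((6 + 4)*(-4))*(k(6)*(-2) + 0) = 5 + ((6 + 4)*(-4))*((6*(3 + 6))*(-2) + 0) = 5 + (10*(-4))*((6*9)*(-2) + 0) = 5 - 40*(54*(-2) + 0) = 5 - 40*(-108 + 0) = 5 - 40*(-108) = 5 + 4320 = 4325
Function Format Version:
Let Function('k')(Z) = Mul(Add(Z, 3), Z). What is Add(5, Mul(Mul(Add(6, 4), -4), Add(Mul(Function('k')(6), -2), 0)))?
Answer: 4325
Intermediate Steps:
Function('k')(Z) = Mul(Z, Add(3, Z)) (Function('k')(Z) = Mul(Add(3, Z), Z) = Mul(Z, Add(3, Z)))
Add(5, Mul(Mul(Add(6, 4), -4), Add(Mul(Function('k')(6), -2), 0))) = Add(5, Mul(Mul(Add(6, 4), -4), Add(Mul(Mul(6, Add(3, 6)), -2), 0))) = Add(5, Mul(Mul(10, -4), Add(Mul(Mul(6, 9), -2), 0))) = Add(5, Mul(-40, Add(Mul(54, -2), 0))) = Add(5, Mul(-40, Add(-108, 0))) = Add(5, Mul(-40, -108)) = Add(5, 4320) = 4325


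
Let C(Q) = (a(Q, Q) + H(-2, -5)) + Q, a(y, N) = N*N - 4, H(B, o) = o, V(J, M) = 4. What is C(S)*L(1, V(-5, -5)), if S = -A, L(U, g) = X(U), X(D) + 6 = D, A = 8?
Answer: -235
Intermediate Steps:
X(D) = -6 + D
a(y, N) = -4 + N² (a(y, N) = N² - 4 = -4 + N²)
L(U, g) = -6 + U
S = -8 (S = -1*8 = -8)
C(Q) = -9 + Q + Q² (C(Q) = ((-4 + Q²) - 5) + Q = (-9 + Q²) + Q = -9 + Q + Q²)
C(S)*L(1, V(-5, -5)) = (-9 - 8 + (-8)²)*(-6 + 1) = (-9 - 8 + 64)*(-5) = 47*(-5) = -235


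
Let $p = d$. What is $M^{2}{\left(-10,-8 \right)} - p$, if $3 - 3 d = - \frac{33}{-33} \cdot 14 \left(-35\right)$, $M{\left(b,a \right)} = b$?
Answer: $- \frac{193}{3} \approx -64.333$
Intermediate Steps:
$d = \frac{493}{3}$ ($d = 1 - \frac{- \frac{33}{-33} \cdot 14 \left(-35\right)}{3} = 1 - \frac{\left(-33\right) \left(- \frac{1}{33}\right) 14 \left(-35\right)}{3} = 1 - \frac{1 \cdot 14 \left(-35\right)}{3} = 1 - \frac{14 \left(-35\right)}{3} = 1 - - \frac{490}{3} = 1 + \frac{490}{3} = \frac{493}{3} \approx 164.33$)
$p = \frac{493}{3} \approx 164.33$
$M^{2}{\left(-10,-8 \right)} - p = \left(-10\right)^{2} - \frac{493}{3} = 100 - \frac{493}{3} = - \frac{193}{3}$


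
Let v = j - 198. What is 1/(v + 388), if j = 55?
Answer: 1/245 ≈ 0.0040816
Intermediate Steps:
v = -143 (v = 55 - 198 = -143)
1/(v + 388) = 1/(-143 + 388) = 1/245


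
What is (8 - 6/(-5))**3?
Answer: 97336/125 ≈ 778.69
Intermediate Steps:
(8 - 6/(-5))**3 = (8 - 6*(-1)/5)**3 = (8 - 1*(-6/5))**3 = (8 + 6/5)**3 = (46/5)**3 = 97336/125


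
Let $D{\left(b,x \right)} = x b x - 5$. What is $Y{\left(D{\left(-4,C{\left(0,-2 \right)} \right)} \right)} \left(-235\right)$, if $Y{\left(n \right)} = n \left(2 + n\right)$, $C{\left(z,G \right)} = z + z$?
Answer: $-3525$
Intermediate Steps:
$C{\left(z,G \right)} = 2 z$
$D{\left(b,x \right)} = -5 + b x^{2}$ ($D{\left(b,x \right)} = b x x - 5 = b x^{2} - 5 = -5 + b x^{2}$)
$Y{\left(D{\left(-4,C{\left(0,-2 \right)} \right)} \right)} \left(-235\right) = \left(-5 - 4 \left(2 \cdot 0\right)^{2}\right) \left(2 - \left(5 + 4 \left(2 \cdot 0\right)^{2}\right)\right) \left(-235\right) = \left(-5 - 4 \cdot 0^{2}\right) \left(2 - \left(5 + 4 \cdot 0^{2}\right)\right) \left(-235\right) = \left(-5 - 0\right) \left(2 - 5\right) \left(-235\right) = \left(-5 + 0\right) \left(2 + \left(-5 + 0\right)\right) \left(-235\right) = - 5 \left(2 - 5\right) \left(-235\right) = \left(-5\right) \left(-3\right) \left(-235\right) = 15 \left(-235\right) = -3525$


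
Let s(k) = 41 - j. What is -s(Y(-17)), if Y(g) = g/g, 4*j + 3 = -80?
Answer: -247/4 ≈ -61.750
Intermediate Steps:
j = -83/4 (j = -¾ + (¼)*(-80) = -¾ - 20 = -83/4 ≈ -20.750)
Y(g) = 1
s(k) = 247/4 (s(k) = 41 - 1*(-83/4) = 41 + 83/4 = 247/4)
-s(Y(-17)) = -1*247/4 = -247/4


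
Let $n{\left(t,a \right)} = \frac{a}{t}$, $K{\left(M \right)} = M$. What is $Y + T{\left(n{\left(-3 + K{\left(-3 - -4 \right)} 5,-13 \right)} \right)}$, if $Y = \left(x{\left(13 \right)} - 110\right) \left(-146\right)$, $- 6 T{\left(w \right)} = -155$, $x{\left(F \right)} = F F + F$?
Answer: $- \frac{62917}{6} \approx -10486.0$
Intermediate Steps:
$x{\left(F \right)} = F + F^{2}$ ($x{\left(F \right)} = F^{2} + F = F + F^{2}$)
$T{\left(w \right)} = \frac{155}{6}$ ($T{\left(w \right)} = \left(- \frac{1}{6}\right) \left(-155\right) = \frac{155}{6}$)
$Y = -10512$ ($Y = \left(13 \left(1 + 13\right) - 110\right) \left(-146\right) = \left(13 \cdot 14 - 110\right) \left(-146\right) = \left(182 - 110\right) \left(-146\right) = 72 \left(-146\right) = -10512$)
$Y + T{\left(n{\left(-3 + K{\left(-3 - -4 \right)} 5,-13 \right)} \right)} = -10512 + \frac{155}{6} = - \frac{62917}{6}$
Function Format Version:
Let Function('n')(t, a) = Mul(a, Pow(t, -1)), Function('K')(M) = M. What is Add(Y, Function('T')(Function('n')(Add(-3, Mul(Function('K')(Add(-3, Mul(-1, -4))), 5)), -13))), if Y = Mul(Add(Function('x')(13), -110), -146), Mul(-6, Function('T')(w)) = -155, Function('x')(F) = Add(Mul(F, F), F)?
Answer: Rational(-62917, 6) ≈ -10486.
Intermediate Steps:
Function('x')(F) = Add(F, Pow(F, 2)) (Function('x')(F) = Add(Pow(F, 2), F) = Add(F, Pow(F, 2)))
Function('T')(w) = Rational(155, 6) (Function('T')(w) = Mul(Rational(-1, 6), -155) = Rational(155, 6))
Y = -10512 (Y = Mul(Add(Mul(13, Add(1, 13)), -110), -146) = Mul(Add(Mul(13, 14), -110), -146) = Mul(Add(182, -110), -146) = Mul(72, -146) = -10512)
Add(Y, Function('T')(Function('n')(Add(-3, Mul(Function('K')(Add(-3, Mul(-1, -4))), 5)), -13))) = Add(-10512, Rational(155, 6)) = Rational(-62917, 6)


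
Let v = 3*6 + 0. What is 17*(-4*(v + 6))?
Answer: -1632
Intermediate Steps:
v = 18 (v = 18 + 0 = 18)
17*(-4*(v + 6)) = 17*(-4*(18 + 6)) = 17*(-4*24) = 17*(-96) = -1632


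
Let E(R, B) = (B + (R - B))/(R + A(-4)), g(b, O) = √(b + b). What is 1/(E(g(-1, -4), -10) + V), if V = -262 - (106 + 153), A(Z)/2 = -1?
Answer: -781/406641 + I*√2/813282 ≈ -0.0019206 + 1.7389e-6*I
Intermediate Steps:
A(Z) = -2 (A(Z) = 2*(-1) = -2)
g(b, O) = √2*√b (g(b, O) = √(2*b) = √2*√b)
E(R, B) = R/(-2 + R) (E(R, B) = (B + (R - B))/(R - 2) = R/(-2 + R))
V = -521 (V = -262 - 1*259 = -262 - 259 = -521)
1/(E(g(-1, -4), -10) + V) = 1/((√2*√(-1))/(-2 + √2*√(-1)) - 521) = 1/((√2*I)/(-2 + √2*I) - 521) = 1/((I*√2)/(-2 + I*√2) - 521) = 1/(I*√2/(-2 + I*√2) - 521) = 1/(-521 + I*√2/(-2 + I*√2))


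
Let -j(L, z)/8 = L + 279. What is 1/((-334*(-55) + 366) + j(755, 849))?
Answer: 1/10464 ≈ 9.5566e-5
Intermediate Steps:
j(L, z) = -2232 - 8*L (j(L, z) = -8*(L + 279) = -8*(279 + L) = -2232 - 8*L)
1/((-334*(-55) + 366) + j(755, 849)) = 1/((-334*(-55) + 366) + (-2232 - 8*755)) = 1/((18370 + 366) + (-2232 - 6040)) = 1/(18736 - 8272) = 1/10464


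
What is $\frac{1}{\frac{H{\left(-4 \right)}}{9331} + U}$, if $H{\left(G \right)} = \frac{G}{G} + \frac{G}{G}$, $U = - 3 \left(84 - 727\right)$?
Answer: $\frac{9331}{17999501} \approx 0.0005184$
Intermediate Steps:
$U = 1929$ ($U = - 3 \left(84 - 727\right) = \left(-3\right) \left(-643\right) = 1929$)
$H{\left(G \right)} = 2$ ($H{\left(G \right)} = 1 + 1 = 2$)
$\frac{1}{\frac{H{\left(-4 \right)}}{9331} + U} = \frac{1}{\frac{2}{9331} + 1929} = \frac{1}{\frac{17999501}{9331}} = \frac{9331}{17999501}$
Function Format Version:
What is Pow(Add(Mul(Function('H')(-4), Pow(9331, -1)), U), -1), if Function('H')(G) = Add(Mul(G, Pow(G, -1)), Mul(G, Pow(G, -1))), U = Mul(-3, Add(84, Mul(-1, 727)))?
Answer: Rational(9331, 17999501) ≈ 0.00051840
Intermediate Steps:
U = 1929 (U = Mul(-3, Add(84, -727)) = Mul(-3, -643) = 1929)
Function('H')(G) = 2 (Function('H')(G) = Add(1, 1) = 2)
Pow(Add(Mul(Function('H')(-4), Pow(9331, -1)), U), -1) = Pow(Add(Mul(2, Pow(9331, -1)), 1929), -1) = Pow(Add(Mul(2, Rational(1, 9331)), 1929), -1) = Pow(Add(Rational(2, 9331), 1929), -1) = Pow(Rational(17999501, 9331), -1) = Rational(9331, 17999501)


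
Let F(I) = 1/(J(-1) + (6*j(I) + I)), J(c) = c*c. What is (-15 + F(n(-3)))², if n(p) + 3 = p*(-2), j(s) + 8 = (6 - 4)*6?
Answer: 175561/784 ≈ 223.93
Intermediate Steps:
j(s) = 4 (j(s) = -8 + (6 - 4)*6 = -8 + 2*6 = -8 + 12 = 4)
J(c) = c²
n(p) = -3 - 2*p (n(p) = -3 + p*(-2) = -3 - 2*p)
F(I) = 1/(25 + I) (F(I) = 1/((-1)² + (6*4 + I)) = 1/(1 + (24 + I)) = 1/(25 + I))
(-15 + F(n(-3)))² = (-15 + 1/(25 + (-3 - 2*(-3))))² = (-15 + 1/(25 + (-3 + 6)))² = (-15 + 1/(25 + 3))² = (-15 + 1/28)² = (-419/28)² = 175561/784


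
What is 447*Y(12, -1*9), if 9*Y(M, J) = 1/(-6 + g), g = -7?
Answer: -149/39 ≈ -3.8205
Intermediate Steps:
Y(M, J) = -1/117 (Y(M, J) = 1/(9*(-6 - 7)) = (⅑)/(-13) = (⅑)*(-1/13) = -1/117)
447*Y(12, -1*9) = 447*(-1/117) = -149/39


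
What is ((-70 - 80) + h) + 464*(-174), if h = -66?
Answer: -80952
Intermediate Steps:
((-70 - 80) + h) + 464*(-174) = ((-70 - 80) - 66) + 464*(-174) = (-150 - 66) - 80736 = -216 - 80736 = -80952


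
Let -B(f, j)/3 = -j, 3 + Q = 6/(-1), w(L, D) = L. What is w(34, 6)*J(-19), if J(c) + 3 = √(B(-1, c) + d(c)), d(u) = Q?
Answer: -102 + 34*I*√66 ≈ -102.0 + 276.22*I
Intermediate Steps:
Q = -9 (Q = -3 + 6/(-1) = -3 + 6*(-1) = -3 - 6 = -9)
B(f, j) = 3*j (B(f, j) = -(-3)*j = 3*j)
d(u) = -9
J(c) = -3 + √(-9 + 3*c) (J(c) = -3 + √(3*c - 9) = -3 + √(-9 + 3*c))
w(34, 6)*J(-19) = 34*(-3 + √(-9 + 3*(-19))) = 34*(-3 + √(-9 - 57)) = 34*(-3 + √(-66)) = 34*(-3 + I*√66) = -102 + 34*I*√66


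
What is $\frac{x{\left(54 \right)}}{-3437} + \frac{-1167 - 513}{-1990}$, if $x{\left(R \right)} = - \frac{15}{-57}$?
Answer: $\frac{10969909}{12995297} \approx 0.84414$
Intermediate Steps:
$x{\left(R \right)} = \frac{5}{19}$ ($x{\left(R \right)} = \left(-15\right) \left(- \frac{1}{57}\right) = \frac{5}{19}$)
$\frac{x{\left(54 \right)}}{-3437} + \frac{-1167 - 513}{-1990} = \frac{5}{19 \left(-3437\right)} + \frac{-1167 - 513}{-1990} = \frac{5}{19} \left(- \frac{1}{3437}\right) - - \frac{168}{199} = - \frac{5}{65303} + \frac{168}{199} = \frac{10969909}{12995297}$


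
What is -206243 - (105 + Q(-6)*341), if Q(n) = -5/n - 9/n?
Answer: -621431/3 ≈ -2.0714e+5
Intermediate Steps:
Q(n) = -14/n
-206243 - (105 + Q(-6)*341) = -206243 - (105 - 14/(-6)*341) = -206243 - (105 - 14*(-1/6)*341) = -206243 - (105 + (7/3)*341) = -206243 - (105 + 2387/3) = -206243 - 1*2702/3 = -206243 - 2702/3 = -621431/3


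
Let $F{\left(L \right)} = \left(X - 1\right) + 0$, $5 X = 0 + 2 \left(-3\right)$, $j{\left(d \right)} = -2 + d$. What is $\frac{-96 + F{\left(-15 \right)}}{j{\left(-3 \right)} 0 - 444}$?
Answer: $\frac{491}{2220} \approx 0.22117$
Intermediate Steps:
$X = - \frac{6}{5}$ ($X = \frac{0 + 2 \left(-3\right)}{5} = \frac{0 - 6}{5} = \frac{1}{5} \left(-6\right) = - \frac{6}{5} \approx -1.2$)
$F{\left(L \right)} = - \frac{11}{5}$ ($F{\left(L \right)} = \left(- \frac{6}{5} - 1\right) + 0 = - \frac{11}{5} + 0 = - \frac{11}{5}$)
$\frac{-96 + F{\left(-15 \right)}}{j{\left(-3 \right)} 0 - 444} = \frac{-96 - \frac{11}{5}}{\left(-2 - 3\right) 0 - 444} = - \frac{491}{5 \left(\left(-5\right) 0 - 444\right)} = - \frac{491}{5 \left(0 - 444\right)} = - \frac{491}{5 \left(-444\right)} = \left(- \frac{491}{5}\right) \left(- \frac{1}{444}\right) = \frac{491}{2220}$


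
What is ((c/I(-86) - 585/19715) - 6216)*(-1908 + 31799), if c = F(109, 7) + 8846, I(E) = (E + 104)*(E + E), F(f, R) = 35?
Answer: -2269246228117133/12207528 ≈ -1.8589e+8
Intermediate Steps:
I(E) = 2*E*(104 + E) (I(E) = (104 + E)*(2*E) = 2*E*(104 + E))
c = 8881 (c = 35 + 8846 = 8881)
((c/I(-86) - 585/19715) - 6216)*(-1908 + 31799) = ((8881/((2*(-86)*(104 - 86))) - 585/19715) - 6216)*(-1908 + 31799) = ((8881/((2*(-86)*18)) - 585*1/19715) - 6216)*29891 = ((8881/(-3096) - 117/3943) - 6216)*29891 = ((8881*(-1/3096) - 117/3943) - 6216)*29891 = ((-8881/3096 - 117/3943) - 6216)*29891 = (-35380015/12207528 - 6216)*29891 = -75917374063/12207528*29891 = -2269246228117133/12207528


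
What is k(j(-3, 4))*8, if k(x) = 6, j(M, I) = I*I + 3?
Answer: 48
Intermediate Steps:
j(M, I) = 3 + I² (j(M, I) = I² + 3 = 3 + I²)
k(j(-3, 4))*8 = 6*8 = 48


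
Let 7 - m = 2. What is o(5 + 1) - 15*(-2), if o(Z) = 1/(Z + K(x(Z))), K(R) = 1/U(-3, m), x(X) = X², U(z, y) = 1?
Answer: 211/7 ≈ 30.143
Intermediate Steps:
m = 5 (m = 7 - 1*2 = 7 - 2 = 5)
K(R) = 1 (K(R) = 1/1 = 1)
o(Z) = 1/(1 + Z) (o(Z) = 1/(Z + 1) = 1/(1 + Z))
o(5 + 1) - 15*(-2) = 1/(1 + (5 + 1)) - 15*(-2) = 1/(1 + 6) + 30 = 1/7 + 30 = ⅐ + 30 = 211/7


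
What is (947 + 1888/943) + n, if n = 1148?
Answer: 1977473/943 ≈ 2097.0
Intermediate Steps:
(947 + 1888/943) + n = (947 + 1888/943) + 1148 = 894909/943 + 1148 = 1977473/943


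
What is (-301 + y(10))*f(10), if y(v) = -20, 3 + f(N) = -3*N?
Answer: 10593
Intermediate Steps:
f(N) = -3 - 3*N
(-301 + y(10))*f(10) = (-301 - 20)*(-3 - 3*10) = -321*(-3 - 30) = -321*(-33) = 10593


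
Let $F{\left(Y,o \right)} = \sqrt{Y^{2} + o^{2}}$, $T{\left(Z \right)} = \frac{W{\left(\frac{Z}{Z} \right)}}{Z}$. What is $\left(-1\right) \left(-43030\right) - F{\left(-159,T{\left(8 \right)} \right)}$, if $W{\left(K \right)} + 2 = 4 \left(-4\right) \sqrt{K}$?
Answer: $43030 - \frac{3 \sqrt{44953}}{4} \approx 42871.0$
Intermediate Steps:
$W{\left(K \right)} = -2 - 16 \sqrt{K}$ ($W{\left(K \right)} = -2 + 4 \left(-4\right) \sqrt{K} = -2 - 16 \sqrt{K}$)
$T{\left(Z \right)} = - \frac{18}{Z}$ ($T{\left(Z \right)} = \frac{-2 - 16 \sqrt{\frac{Z}{Z}}}{Z} = \frac{-2 - 16 \sqrt{1}}{Z} = \frac{-2 - 16}{Z} = - \frac{18}{Z}$)
$\left(-1\right) \left(-43030\right) - F{\left(-159,T{\left(8 \right)} \right)} = \left(-1\right) \left(-43030\right) - \sqrt{\left(-159\right)^{2} + \left(- \frac{18}{8}\right)^{2}} = 43030 - \sqrt{25281 + \left(\left(-18\right) \frac{1}{8}\right)^{2}} = 43030 - \sqrt{25281 + \left(- \frac{9}{4}\right)^{2}} = 43030 - \sqrt{25281 + \frac{81}{16}} = 43030 - \sqrt{\frac{404577}{16}} = 43030 - \frac{3 \sqrt{44953}}{4}$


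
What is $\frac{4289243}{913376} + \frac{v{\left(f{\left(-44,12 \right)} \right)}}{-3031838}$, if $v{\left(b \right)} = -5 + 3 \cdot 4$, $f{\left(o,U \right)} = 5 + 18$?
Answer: $\frac{6502141762501}{1384604032544} \approx 4.696$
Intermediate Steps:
$f{\left(o,U \right)} = 23$
$v{\left(b \right)} = 7$ ($v{\left(b \right)} = -5 + 12 = 7$)
$\frac{4289243}{913376} + \frac{v{\left(f{\left(-44,12 \right)} \right)}}{-3031838} = \frac{4289243}{913376} + \frac{7}{-3031838} = 4289243 \cdot \frac{1}{913376} + 7 \left(- \frac{1}{3031838}\right) = \frac{4289243}{913376} - \frac{7}{3031838} = \frac{6502141762501}{1384604032544}$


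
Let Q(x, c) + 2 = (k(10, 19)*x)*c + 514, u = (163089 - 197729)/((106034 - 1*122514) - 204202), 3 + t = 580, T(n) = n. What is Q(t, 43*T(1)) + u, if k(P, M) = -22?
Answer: -60172240210/110341 ≈ -5.4533e+5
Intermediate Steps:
t = 577 (t = -3 + 580 = 577)
u = 17320/110341 (u = -34640/((106034 - 122514) - 204202) = -34640/(-16480 - 204202) = -34640/(-220682) = -34640*(-1/220682) = 17320/110341 ≈ 0.15697)
Q(x, c) = 512 - 22*c*x (Q(x, c) = -2 + ((-22*x)*c + 514) = -2 + (-22*c*x + 514) = -2 + (514 - 22*c*x) = 512 - 22*c*x)
Q(t, 43*T(1)) + u = (512 - 22*43*1*577) + 17320/110341 = (512 - 22*43*577) + 17320/110341 = (512 - 545842) + 17320/110341 = -545330 + 17320/110341 = -60172240210/110341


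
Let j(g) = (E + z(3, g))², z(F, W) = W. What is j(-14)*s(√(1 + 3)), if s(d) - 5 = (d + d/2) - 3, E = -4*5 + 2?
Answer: 5120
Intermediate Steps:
E = -18 (E = -20 + 2 = -18)
j(g) = (-18 + g)²
s(d) = 2 + 3*d/2 (s(d) = 5 + ((d + d/2) - 3) = 5 + (3*d/2 - 3) = 5 + (-3 + 3*d/2) = 2 + 3*d/2)
j(-14)*s(√(1 + 3)) = (-18 - 14)²*(2 + 3*√(1 + 3)/2) = (-32)²*(2 + 3*√4/2) = 1024*(2 + (3/2)*2) = 1024*(2 + 3) = 1024*5 = 5120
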